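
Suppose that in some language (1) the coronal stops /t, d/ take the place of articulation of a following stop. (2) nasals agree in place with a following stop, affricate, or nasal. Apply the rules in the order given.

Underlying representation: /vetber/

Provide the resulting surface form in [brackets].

[vepber]

Rule 1: /t/ before /b/ (labial) → [p]
After rule 1: vepber
Rule 2: no segment meets the rule's conditions; no change.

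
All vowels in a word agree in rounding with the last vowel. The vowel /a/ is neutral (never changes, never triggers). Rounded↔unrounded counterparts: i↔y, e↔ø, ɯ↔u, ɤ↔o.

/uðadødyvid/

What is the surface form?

/u/ harmonizes with /i/ ([-round]) → [ɯ]
/ø/ harmonizes with /i/ ([-round]) → [e]
/y/ harmonizes with /i/ ([-round]) → [i]

[ɯðadedivid]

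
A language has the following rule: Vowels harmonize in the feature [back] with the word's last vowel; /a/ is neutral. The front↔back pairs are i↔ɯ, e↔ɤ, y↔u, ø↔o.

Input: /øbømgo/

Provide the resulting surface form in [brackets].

[obomgo]

/ø/ harmonizes with /o/ ([+back]) → [o]
/ø/ harmonizes with /o/ ([+back]) → [o]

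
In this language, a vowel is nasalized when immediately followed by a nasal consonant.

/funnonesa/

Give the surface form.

/u/ before nasal /n/ → [ũ]
/o/ before nasal /n/ → [õ]

[fũnnõnesa]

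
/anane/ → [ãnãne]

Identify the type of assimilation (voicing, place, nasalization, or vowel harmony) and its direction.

/a/→[ã] /a/→[ã].
Each target copies a feature from the following segment, so the direction is regressive.

nasalization, regressive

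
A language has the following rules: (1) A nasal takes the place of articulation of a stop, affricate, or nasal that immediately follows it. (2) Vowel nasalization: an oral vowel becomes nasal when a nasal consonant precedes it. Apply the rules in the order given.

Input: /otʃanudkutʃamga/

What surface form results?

Rule 1: /m/ before /g/ (velar) → [ŋ]
After rule 1: otʃanudkutʃaŋga
Rule 2: /u/ after nasal /n/ → [ũ]

[otʃanũdkutʃaŋga]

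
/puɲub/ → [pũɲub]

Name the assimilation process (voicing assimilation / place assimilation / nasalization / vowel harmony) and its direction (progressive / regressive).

nasalization, regressive

/u/→[ũ].
Each target copies a feature from the following segment, so the direction is regressive.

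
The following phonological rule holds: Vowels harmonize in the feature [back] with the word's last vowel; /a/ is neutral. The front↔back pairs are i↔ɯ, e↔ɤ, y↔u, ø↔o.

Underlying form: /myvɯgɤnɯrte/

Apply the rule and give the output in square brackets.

/ɯ/ harmonizes with /e/ ([-back]) → [i]
/ɤ/ harmonizes with /e/ ([-back]) → [e]
/ɯ/ harmonizes with /e/ ([-back]) → [i]

[myvigenirte]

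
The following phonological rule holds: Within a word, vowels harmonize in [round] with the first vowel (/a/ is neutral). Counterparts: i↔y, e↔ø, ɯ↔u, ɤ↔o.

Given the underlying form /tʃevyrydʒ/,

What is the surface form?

/y/ harmonizes with /e/ ([-round]) → [i]
/y/ harmonizes with /e/ ([-round]) → [i]

[tʃeviridʒ]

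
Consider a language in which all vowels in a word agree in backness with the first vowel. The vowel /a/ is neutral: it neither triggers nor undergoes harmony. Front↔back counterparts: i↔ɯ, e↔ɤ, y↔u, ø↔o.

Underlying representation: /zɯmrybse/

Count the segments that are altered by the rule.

/y/ harmonizes with /ɯ/ ([+back]) → [u]
/e/ harmonizes with /ɯ/ ([+back]) → [ɤ]
2 segments change.

2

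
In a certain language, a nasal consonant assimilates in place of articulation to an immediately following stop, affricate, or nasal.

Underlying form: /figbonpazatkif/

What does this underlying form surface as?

/n/ before /p/ (labial) → [m]

[figbompazatkif]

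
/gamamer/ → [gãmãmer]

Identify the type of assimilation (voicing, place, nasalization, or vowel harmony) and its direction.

/a/→[ã] /a/→[ã].
Each target copies a feature from the following segment, so the direction is regressive.

nasalization, regressive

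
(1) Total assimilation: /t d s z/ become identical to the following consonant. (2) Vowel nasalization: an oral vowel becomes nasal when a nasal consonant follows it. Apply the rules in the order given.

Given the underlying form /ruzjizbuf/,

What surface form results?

Rule 1: /z/ before /j/ → [j] (total assimilation)
Rule 1: /z/ before /b/ → [b] (total assimilation)
After rule 1: rujjibbuf
Rule 2: no segment meets the rule's conditions; no change.

[rujjibbuf]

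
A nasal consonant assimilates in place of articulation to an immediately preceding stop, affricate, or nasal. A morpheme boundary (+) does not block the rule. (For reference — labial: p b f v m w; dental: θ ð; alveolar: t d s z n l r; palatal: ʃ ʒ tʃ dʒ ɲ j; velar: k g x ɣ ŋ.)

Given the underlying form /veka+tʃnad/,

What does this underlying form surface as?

/n/ after /tʃ/ (palatal) → [ɲ]

[veka+tʃɲad]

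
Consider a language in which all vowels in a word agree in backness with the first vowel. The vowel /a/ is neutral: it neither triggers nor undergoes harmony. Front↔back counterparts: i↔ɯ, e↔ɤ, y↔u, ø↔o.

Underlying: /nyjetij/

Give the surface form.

[nyjetij]

no segment meets the rule's conditions; no change.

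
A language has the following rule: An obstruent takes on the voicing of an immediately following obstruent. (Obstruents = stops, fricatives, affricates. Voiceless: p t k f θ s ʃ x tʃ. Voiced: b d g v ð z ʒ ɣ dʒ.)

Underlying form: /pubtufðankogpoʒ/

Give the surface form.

[puptuvðankokpoʒ]

/b/ before /t/ (voiceless) → [p]
/f/ before /ð/ (voiced) → [v]
/g/ before /p/ (voiceless) → [k]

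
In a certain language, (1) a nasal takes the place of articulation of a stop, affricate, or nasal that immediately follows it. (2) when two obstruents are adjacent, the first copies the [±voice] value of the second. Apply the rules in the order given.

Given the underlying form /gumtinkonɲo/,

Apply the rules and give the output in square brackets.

Rule 1: /m/ before /t/ (alveolar) → [n]
Rule 1: /n/ before /k/ (velar) → [ŋ]
Rule 1: /n/ before /ɲ/ (palatal) → [ɲ]
After rule 1: guntiŋkoɲɲo
Rule 2: no segment meets the rule's conditions; no change.

[guntiŋkoɲɲo]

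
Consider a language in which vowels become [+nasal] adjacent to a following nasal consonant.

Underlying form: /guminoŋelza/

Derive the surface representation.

[gũmĩnõŋelza]

/u/ before nasal /m/ → [ũ]
/i/ before nasal /n/ → [ĩ]
/o/ before nasal /ŋ/ → [õ]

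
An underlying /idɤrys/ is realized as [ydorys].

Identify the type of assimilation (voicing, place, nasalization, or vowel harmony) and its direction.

vowel harmony, regressive

/i/→[y] /ɤ/→[o].
Vowels agree with the last vowel, so the harmony is regressive.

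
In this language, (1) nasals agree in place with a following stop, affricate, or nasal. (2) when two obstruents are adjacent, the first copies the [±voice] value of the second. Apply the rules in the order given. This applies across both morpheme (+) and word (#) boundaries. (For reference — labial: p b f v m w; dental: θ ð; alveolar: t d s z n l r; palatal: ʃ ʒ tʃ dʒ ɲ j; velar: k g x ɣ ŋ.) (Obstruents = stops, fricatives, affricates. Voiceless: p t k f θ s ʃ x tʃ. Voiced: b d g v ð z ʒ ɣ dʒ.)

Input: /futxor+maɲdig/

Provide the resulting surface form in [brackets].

[futxor+mandig]

Rule 1: /ɲ/ before /d/ (alveolar) → [n]
After rule 1: futxor+mandig
Rule 2: no segment meets the rule's conditions; no change.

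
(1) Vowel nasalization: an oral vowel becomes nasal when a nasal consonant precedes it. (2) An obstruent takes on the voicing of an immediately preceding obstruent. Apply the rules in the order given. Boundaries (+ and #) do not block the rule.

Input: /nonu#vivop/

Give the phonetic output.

[nõnũ#vivop]

Rule 1: /o/ after nasal /n/ → [õ]
Rule 1: /u/ after nasal /n/ → [ũ]
After rule 1: nõnũ#vivop
Rule 2: no segment meets the rule's conditions; no change.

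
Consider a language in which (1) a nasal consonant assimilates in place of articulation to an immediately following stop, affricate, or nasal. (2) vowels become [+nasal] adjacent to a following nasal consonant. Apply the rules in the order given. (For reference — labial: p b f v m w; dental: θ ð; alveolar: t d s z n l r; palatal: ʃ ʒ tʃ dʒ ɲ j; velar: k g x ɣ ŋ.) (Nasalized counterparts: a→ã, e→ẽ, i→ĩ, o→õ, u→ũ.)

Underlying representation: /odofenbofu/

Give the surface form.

Rule 1: /n/ before /b/ (labial) → [m]
After rule 1: odofembofu
Rule 2: /e/ before nasal /m/ → [ẽ]

[odofẽmbofu]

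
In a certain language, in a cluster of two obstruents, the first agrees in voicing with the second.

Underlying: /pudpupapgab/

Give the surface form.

/d/ before /p/ (voiceless) → [t]
/p/ before /g/ (voiced) → [b]

[putpupabgab]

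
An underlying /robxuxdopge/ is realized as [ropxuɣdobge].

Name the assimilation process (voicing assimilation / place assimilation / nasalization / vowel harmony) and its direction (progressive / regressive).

voicing assimilation, regressive

/b/→[p] /x/→[ɣ] /p/→[b].
Each target copies a feature from the following segment, so the direction is regressive.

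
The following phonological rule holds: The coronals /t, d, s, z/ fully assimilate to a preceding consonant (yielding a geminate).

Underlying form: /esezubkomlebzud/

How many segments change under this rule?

1

/z/ after /b/ → [b] (total assimilation)
1 segment changes.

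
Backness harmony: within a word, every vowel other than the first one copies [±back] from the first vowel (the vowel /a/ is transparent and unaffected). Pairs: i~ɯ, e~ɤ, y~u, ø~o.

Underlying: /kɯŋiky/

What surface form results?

[kɯŋɯku]

/i/ harmonizes with /ɯ/ ([+back]) → [ɯ]
/y/ harmonizes with /ɯ/ ([+back]) → [u]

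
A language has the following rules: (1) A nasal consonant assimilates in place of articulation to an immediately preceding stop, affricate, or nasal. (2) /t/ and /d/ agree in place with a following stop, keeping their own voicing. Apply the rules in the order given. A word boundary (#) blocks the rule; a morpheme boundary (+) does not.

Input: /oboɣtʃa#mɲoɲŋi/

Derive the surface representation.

Rule 1: /ɲ/ after /m/ (labial) → [m]
Rule 1: /ŋ/ after /ɲ/ (palatal) → [ɲ]
After rule 1: oboɣtʃa#mmoɲɲi
Rule 2: no segment meets the rule's conditions; no change.

[oboɣtʃa#mmoɲɲi]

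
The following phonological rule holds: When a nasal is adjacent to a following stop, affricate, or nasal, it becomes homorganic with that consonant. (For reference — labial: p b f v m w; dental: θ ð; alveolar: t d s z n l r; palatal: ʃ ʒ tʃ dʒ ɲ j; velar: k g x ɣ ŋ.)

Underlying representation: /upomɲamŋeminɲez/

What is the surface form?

/m/ before /ɲ/ (palatal) → [ɲ]
/m/ before /ŋ/ (velar) → [ŋ]
/n/ before /ɲ/ (palatal) → [ɲ]

[upoɲɲaŋŋemiɲɲez]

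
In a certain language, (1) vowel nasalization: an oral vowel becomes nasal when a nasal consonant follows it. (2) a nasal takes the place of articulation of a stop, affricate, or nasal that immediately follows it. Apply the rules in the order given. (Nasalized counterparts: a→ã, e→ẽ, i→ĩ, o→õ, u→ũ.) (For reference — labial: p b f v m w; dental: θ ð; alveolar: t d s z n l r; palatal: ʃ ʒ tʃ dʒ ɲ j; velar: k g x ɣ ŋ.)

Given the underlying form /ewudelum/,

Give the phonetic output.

Rule 1: /u/ before nasal /m/ → [ũ]
After rule 1: ewudelũm
Rule 2: no segment meets the rule's conditions; no change.

[ewudelũm]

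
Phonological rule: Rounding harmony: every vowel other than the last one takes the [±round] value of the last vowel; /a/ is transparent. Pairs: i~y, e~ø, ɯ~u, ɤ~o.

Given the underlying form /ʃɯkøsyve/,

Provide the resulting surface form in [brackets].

[ʃɯkesive]

/ø/ harmonizes with /e/ ([-round]) → [e]
/y/ harmonizes with /e/ ([-round]) → [i]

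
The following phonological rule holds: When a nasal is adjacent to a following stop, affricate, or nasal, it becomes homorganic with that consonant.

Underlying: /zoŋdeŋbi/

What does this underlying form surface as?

[zondembi]

/ŋ/ before /d/ (alveolar) → [n]
/ŋ/ before /b/ (labial) → [m]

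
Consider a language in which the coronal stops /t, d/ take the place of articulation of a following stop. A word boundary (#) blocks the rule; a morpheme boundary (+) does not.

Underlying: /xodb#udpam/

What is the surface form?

/d/ before /b/ (labial) → [b]
/d/ before /p/ (labial) → [b]

[xobb#ubpam]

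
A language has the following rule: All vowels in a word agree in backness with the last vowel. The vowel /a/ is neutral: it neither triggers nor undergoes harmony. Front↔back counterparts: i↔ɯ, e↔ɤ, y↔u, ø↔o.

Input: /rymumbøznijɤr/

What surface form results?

[rumumboznɯjɤr]

/y/ harmonizes with /ɤ/ ([+back]) → [u]
/ø/ harmonizes with /ɤ/ ([+back]) → [o]
/i/ harmonizes with /ɤ/ ([+back]) → [ɯ]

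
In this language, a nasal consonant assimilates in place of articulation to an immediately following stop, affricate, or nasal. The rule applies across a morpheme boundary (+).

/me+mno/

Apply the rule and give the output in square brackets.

/m/ before /n/ (alveolar) → [n]

[me+nno]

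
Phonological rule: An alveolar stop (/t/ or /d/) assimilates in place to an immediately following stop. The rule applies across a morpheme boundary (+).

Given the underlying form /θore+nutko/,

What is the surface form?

[θore+nukko]

/t/ before /k/ (velar) → [k]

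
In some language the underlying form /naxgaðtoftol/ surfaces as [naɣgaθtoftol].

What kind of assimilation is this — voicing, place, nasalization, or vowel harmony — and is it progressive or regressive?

/x/→[ɣ] /ð/→[θ].
Each target copies a feature from the following segment, so the direction is regressive.

voicing assimilation, regressive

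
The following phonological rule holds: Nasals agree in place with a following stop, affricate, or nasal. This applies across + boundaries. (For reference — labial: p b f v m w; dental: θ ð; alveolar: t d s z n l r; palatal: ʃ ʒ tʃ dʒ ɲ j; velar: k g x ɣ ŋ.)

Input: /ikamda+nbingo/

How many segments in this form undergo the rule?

3

/m/ before /d/ (alveolar) → [n]
/n/ before /b/ (labial) → [m]
/n/ before /g/ (velar) → [ŋ]
3 segments change.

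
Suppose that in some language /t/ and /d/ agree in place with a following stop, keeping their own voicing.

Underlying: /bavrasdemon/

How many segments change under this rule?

No segment meets the rule's conditions.

0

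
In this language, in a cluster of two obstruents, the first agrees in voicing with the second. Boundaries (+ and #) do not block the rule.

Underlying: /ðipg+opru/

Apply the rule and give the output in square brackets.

[ðibg+opru]

/p/ before /g/ (voiced) → [b]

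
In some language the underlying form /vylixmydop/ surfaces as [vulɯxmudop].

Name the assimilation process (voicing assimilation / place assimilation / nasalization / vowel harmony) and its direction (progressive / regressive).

vowel harmony, regressive

/y/→[u] /i/→[ɯ] /y/→[u].
Vowels agree with the last vowel, so the harmony is regressive.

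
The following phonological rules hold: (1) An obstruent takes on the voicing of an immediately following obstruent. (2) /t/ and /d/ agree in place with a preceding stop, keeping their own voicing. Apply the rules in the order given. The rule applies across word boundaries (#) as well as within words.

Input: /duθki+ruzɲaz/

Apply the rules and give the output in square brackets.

Rule 1: no segment meets the rule's conditions; no change.
After rule 1: duθki+ruzɲaz
Rule 2: no segment meets the rule's conditions; no change.

[duθki+ruzɲaz]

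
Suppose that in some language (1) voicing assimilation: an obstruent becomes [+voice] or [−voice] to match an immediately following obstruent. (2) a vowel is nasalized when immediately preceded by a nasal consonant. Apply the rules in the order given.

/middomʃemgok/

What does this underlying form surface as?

Rule 1: no segment meets the rule's conditions; no change.
After rule 1: middomʃemgok
Rule 2: /i/ after nasal /m/ → [ĩ]

[mĩddomʃemgok]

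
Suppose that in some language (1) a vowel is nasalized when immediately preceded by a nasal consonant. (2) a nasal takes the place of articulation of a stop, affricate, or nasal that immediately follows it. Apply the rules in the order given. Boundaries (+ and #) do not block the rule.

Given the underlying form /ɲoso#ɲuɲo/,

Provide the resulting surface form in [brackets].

Rule 1: /o/ after nasal /ɲ/ → [õ]
Rule 1: /u/ after nasal /ɲ/ → [ũ]
Rule 1: /o/ after nasal /ɲ/ → [õ]
After rule 1: ɲõso#ɲũɲõ
Rule 2: no segment meets the rule's conditions; no change.

[ɲõso#ɲũɲõ]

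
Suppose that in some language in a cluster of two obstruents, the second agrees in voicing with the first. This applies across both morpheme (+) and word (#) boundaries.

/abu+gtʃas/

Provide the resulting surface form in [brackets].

[abu+gdʒas]

/tʃ/ after /g/ (voiced) → [dʒ]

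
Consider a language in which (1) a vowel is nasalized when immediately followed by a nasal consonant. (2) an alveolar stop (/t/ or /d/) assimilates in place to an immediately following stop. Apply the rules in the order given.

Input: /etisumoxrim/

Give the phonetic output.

[etisũmoxrĩm]

Rule 1: /u/ before nasal /m/ → [ũ]
Rule 1: /i/ before nasal /m/ → [ĩ]
After rule 1: etisũmoxrĩm
Rule 2: no segment meets the rule's conditions; no change.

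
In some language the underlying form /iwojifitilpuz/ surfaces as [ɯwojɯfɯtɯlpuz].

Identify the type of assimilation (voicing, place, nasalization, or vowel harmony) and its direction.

/i/→[ɯ] /i/→[ɯ] /i/→[ɯ] /i/→[ɯ].
Vowels agree with the last vowel, so the harmony is regressive.

vowel harmony, regressive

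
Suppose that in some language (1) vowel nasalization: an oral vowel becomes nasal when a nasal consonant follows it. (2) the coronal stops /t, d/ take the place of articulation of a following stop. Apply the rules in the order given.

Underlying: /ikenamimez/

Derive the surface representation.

[ikẽnãmĩmez]

Rule 1: /e/ before nasal /n/ → [ẽ]
Rule 1: /a/ before nasal /m/ → [ã]
Rule 1: /i/ before nasal /m/ → [ĩ]
After rule 1: ikẽnãmĩmez
Rule 2: no segment meets the rule's conditions; no change.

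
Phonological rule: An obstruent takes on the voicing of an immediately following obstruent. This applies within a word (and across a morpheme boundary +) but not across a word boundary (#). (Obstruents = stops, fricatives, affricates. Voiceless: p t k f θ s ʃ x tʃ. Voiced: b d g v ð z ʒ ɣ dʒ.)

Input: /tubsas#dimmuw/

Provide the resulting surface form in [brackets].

/b/ before /s/ (voiceless) → [p]

[tupsas#dimmuw]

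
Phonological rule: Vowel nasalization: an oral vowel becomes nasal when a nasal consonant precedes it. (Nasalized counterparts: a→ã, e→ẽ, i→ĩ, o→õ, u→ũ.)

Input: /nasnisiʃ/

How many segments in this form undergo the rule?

/a/ after nasal /n/ → [ã]
/i/ after nasal /n/ → [ĩ]
2 segments change.

2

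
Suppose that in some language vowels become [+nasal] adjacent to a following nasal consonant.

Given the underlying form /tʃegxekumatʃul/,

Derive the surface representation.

[tʃegxekũmatʃul]

/u/ before nasal /m/ → [ũ]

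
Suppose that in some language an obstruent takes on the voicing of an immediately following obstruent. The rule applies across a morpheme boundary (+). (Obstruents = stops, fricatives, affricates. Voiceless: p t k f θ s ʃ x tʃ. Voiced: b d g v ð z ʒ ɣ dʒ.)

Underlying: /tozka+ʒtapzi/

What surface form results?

[toska+ʃtabzi]

/z/ before /k/ (voiceless) → [s]
/ʒ/ before /t/ (voiceless) → [ʃ]
/p/ before /z/ (voiced) → [b]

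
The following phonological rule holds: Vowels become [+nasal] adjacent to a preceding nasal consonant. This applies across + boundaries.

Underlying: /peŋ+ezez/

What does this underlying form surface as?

[peŋ+ẽzez]

/e/ after nasal /ŋ/ → [ẽ]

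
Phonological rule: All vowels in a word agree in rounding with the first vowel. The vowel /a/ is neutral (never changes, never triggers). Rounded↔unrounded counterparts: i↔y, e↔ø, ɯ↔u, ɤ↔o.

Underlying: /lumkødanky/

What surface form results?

no segment meets the rule's conditions; no change.

[lumkødanky]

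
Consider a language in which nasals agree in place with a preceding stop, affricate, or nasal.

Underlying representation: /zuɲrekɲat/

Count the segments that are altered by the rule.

/ɲ/ after /k/ (velar) → [ŋ]
1 segment changes.

1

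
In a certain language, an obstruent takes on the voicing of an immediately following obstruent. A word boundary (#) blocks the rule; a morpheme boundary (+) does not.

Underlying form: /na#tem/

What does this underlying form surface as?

no segment meets the rule's conditions; no change.

[na#tem]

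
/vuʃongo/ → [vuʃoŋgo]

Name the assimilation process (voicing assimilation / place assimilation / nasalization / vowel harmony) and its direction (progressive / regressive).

place assimilation, regressive

/n/→[ŋ].
Each target copies a feature from the following segment, so the direction is regressive.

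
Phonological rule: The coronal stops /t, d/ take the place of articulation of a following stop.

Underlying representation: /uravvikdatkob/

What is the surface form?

/t/ before /k/ (velar) → [k]

[uravvikdakkob]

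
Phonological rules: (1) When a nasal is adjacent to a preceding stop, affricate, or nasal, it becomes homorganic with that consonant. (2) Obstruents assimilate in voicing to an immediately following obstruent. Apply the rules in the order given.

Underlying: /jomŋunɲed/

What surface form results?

[jommunned]

Rule 1: /ŋ/ after /m/ (labial) → [m]
Rule 1: /ɲ/ after /n/ (alveolar) → [n]
After rule 1: jommunned
Rule 2: no segment meets the rule's conditions; no change.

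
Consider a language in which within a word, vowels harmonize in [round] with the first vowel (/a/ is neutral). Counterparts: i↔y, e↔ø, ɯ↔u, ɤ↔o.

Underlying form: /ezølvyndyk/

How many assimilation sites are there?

/ø/ harmonizes with /e/ ([-round]) → [e]
/y/ harmonizes with /e/ ([-round]) → [i]
/y/ harmonizes with /e/ ([-round]) → [i]
3 segments change.

3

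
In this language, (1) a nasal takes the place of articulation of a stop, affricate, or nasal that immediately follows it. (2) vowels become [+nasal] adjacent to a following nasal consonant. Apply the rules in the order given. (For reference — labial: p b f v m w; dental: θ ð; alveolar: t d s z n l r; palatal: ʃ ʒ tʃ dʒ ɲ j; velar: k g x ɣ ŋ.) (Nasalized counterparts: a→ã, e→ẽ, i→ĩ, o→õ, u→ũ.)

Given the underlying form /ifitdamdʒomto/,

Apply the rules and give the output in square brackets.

Rule 1: /m/ before /dʒ/ (palatal) → [ɲ]
Rule 1: /m/ before /t/ (alveolar) → [n]
After rule 1: ifitdaɲdʒonto
Rule 2: /a/ before nasal /ɲ/ → [ã]
Rule 2: /o/ before nasal /n/ → [õ]

[ifitdãɲdʒõnto]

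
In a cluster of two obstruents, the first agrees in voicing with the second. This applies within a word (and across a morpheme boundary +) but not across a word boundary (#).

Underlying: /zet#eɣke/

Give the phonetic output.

[zet#exke]

/ɣ/ before /k/ (voiceless) → [x]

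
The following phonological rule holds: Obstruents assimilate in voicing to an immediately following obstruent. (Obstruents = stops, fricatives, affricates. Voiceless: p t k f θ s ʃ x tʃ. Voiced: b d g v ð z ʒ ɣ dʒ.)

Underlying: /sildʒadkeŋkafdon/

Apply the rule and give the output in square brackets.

/d/ before /k/ (voiceless) → [t]
/f/ before /d/ (voiced) → [v]

[sildʒatkeŋkavdon]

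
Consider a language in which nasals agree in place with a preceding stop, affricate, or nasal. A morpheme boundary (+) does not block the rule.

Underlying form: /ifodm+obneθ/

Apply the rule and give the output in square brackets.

[ifodn+obmeθ]

/m/ after /d/ (alveolar) → [n]
/n/ after /b/ (labial) → [m]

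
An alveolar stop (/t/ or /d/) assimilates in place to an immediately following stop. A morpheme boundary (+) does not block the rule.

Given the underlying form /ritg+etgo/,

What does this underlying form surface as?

/t/ before /g/ (velar) → [k]
/t/ before /g/ (velar) → [k]

[rikg+ekgo]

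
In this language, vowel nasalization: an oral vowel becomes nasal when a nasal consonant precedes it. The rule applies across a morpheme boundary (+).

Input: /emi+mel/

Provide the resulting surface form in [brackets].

/i/ after nasal /m/ → [ĩ]
/e/ after nasal /m/ → [ẽ]

[emĩ+mẽl]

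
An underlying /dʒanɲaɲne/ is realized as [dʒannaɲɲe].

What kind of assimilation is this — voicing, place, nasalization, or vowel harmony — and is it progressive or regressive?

place assimilation, progressive

/ɲ/→[n] /n/→[ɲ].
Each target copies a feature from the preceding segment, so the direction is progressive.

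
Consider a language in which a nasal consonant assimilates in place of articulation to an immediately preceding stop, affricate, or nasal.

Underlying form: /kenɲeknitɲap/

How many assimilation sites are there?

3

/ɲ/ after /n/ (alveolar) → [n]
/n/ after /k/ (velar) → [ŋ]
/ɲ/ after /t/ (alveolar) → [n]
3 segments change.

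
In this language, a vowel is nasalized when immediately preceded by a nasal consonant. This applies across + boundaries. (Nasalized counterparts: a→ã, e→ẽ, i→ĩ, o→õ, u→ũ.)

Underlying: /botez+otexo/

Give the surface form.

[botez+otexo]

no segment meets the rule's conditions; no change.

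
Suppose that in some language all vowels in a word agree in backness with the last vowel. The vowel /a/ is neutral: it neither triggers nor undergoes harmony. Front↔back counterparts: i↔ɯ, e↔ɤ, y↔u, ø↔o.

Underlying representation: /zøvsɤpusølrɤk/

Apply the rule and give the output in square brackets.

/ø/ harmonizes with /ɤ/ ([+back]) → [o]
/ø/ harmonizes with /ɤ/ ([+back]) → [o]

[zovsɤpusolrɤk]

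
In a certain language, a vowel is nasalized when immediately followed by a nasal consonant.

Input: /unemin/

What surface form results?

/u/ before nasal /n/ → [ũ]
/e/ before nasal /m/ → [ẽ]
/i/ before nasal /n/ → [ĩ]

[ũnẽmĩn]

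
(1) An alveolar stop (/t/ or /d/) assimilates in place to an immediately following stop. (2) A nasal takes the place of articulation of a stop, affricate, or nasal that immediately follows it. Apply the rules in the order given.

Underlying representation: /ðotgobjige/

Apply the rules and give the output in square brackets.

Rule 1: /t/ before /g/ (velar) → [k]
After rule 1: ðokgobjige
Rule 2: no segment meets the rule's conditions; no change.

[ðokgobjige]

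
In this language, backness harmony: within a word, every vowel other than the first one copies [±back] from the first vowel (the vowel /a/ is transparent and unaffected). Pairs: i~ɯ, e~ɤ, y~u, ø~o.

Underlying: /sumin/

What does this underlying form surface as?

/i/ harmonizes with /u/ ([+back]) → [ɯ]

[sumɯn]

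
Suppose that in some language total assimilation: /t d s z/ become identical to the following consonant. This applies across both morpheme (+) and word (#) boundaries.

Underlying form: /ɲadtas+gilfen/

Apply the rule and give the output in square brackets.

/d/ before /t/ → [t] (total assimilation)
/s/ before /g/ → [g] (total assimilation)

[ɲattag+gilfen]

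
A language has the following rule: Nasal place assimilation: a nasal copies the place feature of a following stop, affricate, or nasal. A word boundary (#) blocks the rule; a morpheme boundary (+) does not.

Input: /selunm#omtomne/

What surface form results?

/n/ before /m/ (labial) → [m]
/m/ before /t/ (alveolar) → [n]
/m/ before /n/ (alveolar) → [n]

[selumm#ontonne]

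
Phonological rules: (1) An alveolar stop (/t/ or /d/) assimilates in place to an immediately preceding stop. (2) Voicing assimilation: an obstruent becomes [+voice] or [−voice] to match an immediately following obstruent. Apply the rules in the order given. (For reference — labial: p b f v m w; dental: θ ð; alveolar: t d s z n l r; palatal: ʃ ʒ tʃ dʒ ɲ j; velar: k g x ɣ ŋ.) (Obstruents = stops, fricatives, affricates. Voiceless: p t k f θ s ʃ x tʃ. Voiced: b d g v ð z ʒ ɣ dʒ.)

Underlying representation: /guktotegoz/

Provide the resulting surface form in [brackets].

Rule 1: /t/ after /k/ (velar) → [k]
After rule 1: gukkotegoz
Rule 2: no segment meets the rule's conditions; no change.

[gukkotegoz]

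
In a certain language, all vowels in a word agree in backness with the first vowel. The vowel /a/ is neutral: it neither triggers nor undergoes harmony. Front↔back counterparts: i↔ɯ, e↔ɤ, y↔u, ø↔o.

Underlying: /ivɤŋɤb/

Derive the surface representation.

/ɤ/ harmonizes with /i/ ([-back]) → [e]
/ɤ/ harmonizes with /i/ ([-back]) → [e]

[iveŋeb]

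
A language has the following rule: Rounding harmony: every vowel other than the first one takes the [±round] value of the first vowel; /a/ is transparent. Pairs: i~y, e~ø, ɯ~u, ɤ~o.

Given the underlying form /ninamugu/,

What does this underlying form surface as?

/u/ harmonizes with /i/ ([-round]) → [ɯ]
/u/ harmonizes with /i/ ([-round]) → [ɯ]

[ninamɯgɯ]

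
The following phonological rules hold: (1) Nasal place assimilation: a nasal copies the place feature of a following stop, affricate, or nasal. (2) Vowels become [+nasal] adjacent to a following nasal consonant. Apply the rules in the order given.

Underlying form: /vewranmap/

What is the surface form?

[vewrãmmap]

Rule 1: /n/ before /m/ (labial) → [m]
After rule 1: vewrammap
Rule 2: /a/ before nasal /m/ → [ã]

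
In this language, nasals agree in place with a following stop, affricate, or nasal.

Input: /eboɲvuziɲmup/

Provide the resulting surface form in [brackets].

[eboɲvuzimmup]

/ɲ/ before /m/ (labial) → [m]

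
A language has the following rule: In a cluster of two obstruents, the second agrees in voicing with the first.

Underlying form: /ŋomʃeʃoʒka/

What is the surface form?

/k/ after /ʒ/ (voiced) → [g]

[ŋomʃeʃoʒga]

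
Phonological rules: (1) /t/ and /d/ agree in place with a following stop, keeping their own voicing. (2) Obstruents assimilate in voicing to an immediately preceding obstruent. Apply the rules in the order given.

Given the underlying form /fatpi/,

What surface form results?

Rule 1: /t/ before /p/ (labial) → [p]
After rule 1: fappi
Rule 2: no segment meets the rule's conditions; no change.

[fappi]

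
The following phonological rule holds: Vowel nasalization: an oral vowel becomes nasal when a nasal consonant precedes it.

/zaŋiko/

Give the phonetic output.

/i/ after nasal /ŋ/ → [ĩ]

[zaŋĩko]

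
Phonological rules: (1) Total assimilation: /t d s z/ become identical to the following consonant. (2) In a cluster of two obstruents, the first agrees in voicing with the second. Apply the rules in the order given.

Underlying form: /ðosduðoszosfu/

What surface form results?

[ðodduðozzoffu]

Rule 1: /s/ before /d/ → [d] (total assimilation)
Rule 1: /s/ before /z/ → [z] (total assimilation)
Rule 1: /s/ before /f/ → [f] (total assimilation)
After rule 1: ðodduðozzoffu
Rule 2: no segment meets the rule's conditions; no change.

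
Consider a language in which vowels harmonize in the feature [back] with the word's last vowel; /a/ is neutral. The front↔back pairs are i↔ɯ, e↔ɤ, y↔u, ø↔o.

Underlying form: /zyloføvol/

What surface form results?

/y/ harmonizes with /o/ ([+back]) → [u]
/ø/ harmonizes with /o/ ([+back]) → [o]

[zulofovol]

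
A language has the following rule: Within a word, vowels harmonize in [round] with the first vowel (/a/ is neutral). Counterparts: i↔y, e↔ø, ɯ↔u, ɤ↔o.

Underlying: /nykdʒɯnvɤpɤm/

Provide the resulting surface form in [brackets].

/ɯ/ harmonizes with /y/ ([+round]) → [u]
/ɤ/ harmonizes with /y/ ([+round]) → [o]
/ɤ/ harmonizes with /y/ ([+round]) → [o]

[nykdʒunvopom]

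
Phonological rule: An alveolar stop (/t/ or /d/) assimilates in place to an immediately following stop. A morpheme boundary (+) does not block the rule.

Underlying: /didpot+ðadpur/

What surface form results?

/d/ before /p/ (labial) → [b]
/d/ before /p/ (labial) → [b]

[dibpot+ðabpur]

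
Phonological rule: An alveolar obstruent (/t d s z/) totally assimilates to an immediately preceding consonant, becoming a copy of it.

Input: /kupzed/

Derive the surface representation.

/z/ after /p/ → [p] (total assimilation)

[kupped]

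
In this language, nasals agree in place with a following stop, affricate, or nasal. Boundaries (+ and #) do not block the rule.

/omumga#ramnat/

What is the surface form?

[omuŋga#rannat]

/m/ before /g/ (velar) → [ŋ]
/m/ before /n/ (alveolar) → [n]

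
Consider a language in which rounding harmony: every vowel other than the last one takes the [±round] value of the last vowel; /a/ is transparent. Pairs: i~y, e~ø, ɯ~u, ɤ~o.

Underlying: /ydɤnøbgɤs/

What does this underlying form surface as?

[idɤnebgɤs]

/y/ harmonizes with /ɤ/ ([-round]) → [i]
/ø/ harmonizes with /ɤ/ ([-round]) → [e]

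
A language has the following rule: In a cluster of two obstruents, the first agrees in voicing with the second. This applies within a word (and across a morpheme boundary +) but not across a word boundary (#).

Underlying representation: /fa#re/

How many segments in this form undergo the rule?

No segment meets the rule's conditions.

0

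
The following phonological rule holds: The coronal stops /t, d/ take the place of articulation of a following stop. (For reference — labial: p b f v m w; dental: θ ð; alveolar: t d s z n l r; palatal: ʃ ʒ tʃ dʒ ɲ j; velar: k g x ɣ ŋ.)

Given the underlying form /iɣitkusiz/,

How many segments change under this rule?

1

/t/ before /k/ (velar) → [k]
1 segment changes.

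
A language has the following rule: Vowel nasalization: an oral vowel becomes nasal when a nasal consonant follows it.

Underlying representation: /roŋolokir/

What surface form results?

/o/ before nasal /ŋ/ → [õ]

[rõŋolokir]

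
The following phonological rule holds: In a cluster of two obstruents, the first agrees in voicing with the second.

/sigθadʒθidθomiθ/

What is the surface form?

[sikθatʃθitθomiθ]

/g/ before /θ/ (voiceless) → [k]
/dʒ/ before /θ/ (voiceless) → [tʃ]
/d/ before /θ/ (voiceless) → [t]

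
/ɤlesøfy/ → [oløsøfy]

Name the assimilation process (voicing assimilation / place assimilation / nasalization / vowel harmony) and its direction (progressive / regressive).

/ɤ/→[o] /e/→[ø].
Vowels agree with the last vowel, so the harmony is regressive.

vowel harmony, regressive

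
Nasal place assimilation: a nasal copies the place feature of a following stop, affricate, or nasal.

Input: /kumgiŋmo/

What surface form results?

[kuŋgimmo]

/m/ before /g/ (velar) → [ŋ]
/ŋ/ before /m/ (labial) → [m]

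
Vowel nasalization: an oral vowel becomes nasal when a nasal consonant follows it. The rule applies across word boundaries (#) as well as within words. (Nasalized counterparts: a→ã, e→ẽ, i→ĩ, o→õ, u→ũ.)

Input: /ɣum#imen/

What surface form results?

[ɣũm#ĩmẽn]

/u/ before nasal /m/ → [ũ]
/i/ before nasal /m/ → [ĩ]
/e/ before nasal /n/ → [ẽ]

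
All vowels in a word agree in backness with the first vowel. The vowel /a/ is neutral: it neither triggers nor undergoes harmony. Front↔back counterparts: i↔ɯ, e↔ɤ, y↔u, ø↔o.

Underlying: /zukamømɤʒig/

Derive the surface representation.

[zukamomɤʒɯg]

/ø/ harmonizes with /u/ ([+back]) → [o]
/i/ harmonizes with /u/ ([+back]) → [ɯ]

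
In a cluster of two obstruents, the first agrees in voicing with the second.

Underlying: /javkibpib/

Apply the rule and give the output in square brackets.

[jafkippib]

/v/ before /k/ (voiceless) → [f]
/b/ before /p/ (voiceless) → [p]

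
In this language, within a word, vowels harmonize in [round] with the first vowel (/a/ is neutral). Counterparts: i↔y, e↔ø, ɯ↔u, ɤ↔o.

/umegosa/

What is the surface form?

/e/ harmonizes with /u/ ([+round]) → [ø]

[umøgosa]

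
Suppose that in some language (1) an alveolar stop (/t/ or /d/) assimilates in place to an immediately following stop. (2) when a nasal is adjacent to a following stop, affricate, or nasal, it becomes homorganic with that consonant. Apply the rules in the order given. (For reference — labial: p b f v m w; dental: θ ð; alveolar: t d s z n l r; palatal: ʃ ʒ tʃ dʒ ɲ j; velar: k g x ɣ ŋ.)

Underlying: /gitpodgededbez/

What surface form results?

Rule 1: /t/ before /p/ (labial) → [p]
Rule 1: /d/ before /g/ (velar) → [g]
Rule 1: /d/ before /b/ (labial) → [b]
After rule 1: gippoggedebbez
Rule 2: no segment meets the rule's conditions; no change.

[gippoggedebbez]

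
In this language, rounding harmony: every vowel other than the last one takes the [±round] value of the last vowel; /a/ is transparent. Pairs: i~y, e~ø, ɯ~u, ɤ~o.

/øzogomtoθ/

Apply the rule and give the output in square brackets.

[øzogomtoθ]

no segment meets the rule's conditions; no change.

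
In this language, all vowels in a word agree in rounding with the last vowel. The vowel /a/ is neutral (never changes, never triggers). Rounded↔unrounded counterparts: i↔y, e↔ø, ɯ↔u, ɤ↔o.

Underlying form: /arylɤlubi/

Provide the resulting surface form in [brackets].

/y/ harmonizes with /i/ ([-round]) → [i]
/u/ harmonizes with /i/ ([-round]) → [ɯ]

[arilɤlɯbi]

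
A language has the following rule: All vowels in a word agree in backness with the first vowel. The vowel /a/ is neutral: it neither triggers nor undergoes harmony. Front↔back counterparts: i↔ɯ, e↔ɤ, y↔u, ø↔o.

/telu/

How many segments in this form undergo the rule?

1

/u/ harmonizes with /e/ ([-back]) → [y]
1 segment changes.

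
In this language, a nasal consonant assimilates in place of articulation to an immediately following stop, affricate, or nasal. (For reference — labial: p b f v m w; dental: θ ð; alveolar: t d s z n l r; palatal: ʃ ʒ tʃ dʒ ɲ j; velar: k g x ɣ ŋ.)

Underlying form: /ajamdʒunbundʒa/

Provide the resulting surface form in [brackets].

/m/ before /dʒ/ (palatal) → [ɲ]
/n/ before /b/ (labial) → [m]
/n/ before /dʒ/ (palatal) → [ɲ]

[ajaɲdʒumbuɲdʒa]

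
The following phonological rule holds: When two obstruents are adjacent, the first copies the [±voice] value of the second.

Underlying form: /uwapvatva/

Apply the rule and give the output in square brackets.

/p/ before /v/ (voiced) → [b]
/t/ before /v/ (voiced) → [d]

[uwabvadva]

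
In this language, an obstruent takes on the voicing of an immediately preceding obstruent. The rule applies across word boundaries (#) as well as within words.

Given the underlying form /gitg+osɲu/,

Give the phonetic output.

/g/ after /t/ (voiceless) → [k]

[gitk+osɲu]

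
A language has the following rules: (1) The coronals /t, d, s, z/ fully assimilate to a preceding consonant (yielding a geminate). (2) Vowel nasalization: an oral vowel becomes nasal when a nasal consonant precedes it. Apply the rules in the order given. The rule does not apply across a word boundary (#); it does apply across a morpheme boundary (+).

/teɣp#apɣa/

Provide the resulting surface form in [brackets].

[teɣp#apɣa]

Rule 1: no segment meets the rule's conditions; no change.
After rule 1: teɣp#apɣa
Rule 2: no segment meets the rule's conditions; no change.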